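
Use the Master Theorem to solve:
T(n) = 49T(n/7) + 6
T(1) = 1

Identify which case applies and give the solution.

a=49, b=7, f(n)=6. log_7(49) = 2. Since c=0 < 2, Case 1 applies: T(n) = Θ(n^log_b(a)) = O(n^2).

Answer: O(n^2) - Case 1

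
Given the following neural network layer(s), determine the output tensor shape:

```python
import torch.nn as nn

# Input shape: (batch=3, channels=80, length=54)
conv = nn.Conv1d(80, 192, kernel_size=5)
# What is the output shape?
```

Input: (3, 80, 54) -> Output: (3, 192, 50)

Answer: (3, 192, 50)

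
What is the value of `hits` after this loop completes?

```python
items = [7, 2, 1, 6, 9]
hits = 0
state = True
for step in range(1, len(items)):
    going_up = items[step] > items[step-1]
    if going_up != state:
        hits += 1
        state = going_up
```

Count direction changes in [7, 2, 1, 6, 9]
`hits` takes the values: 0 → 1 → 2

Answer: 2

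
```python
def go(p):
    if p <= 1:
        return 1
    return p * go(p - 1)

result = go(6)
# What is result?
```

go(6) = 6 * 5 * 4 * 3 * 2 * 1 = 720

Answer: 720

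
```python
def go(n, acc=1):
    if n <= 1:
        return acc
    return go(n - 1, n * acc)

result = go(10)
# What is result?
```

Accumulator trace (n, acc): (10, 1) -> (9, 10) -> (8, 90) -> (7, 720) -> (6, 5040) -> (5, 30240) -> (4, 151200) -> (3, 604800) -> (2, 1814400) -> (1, 3628800) -> return 3628800

Answer: 3628800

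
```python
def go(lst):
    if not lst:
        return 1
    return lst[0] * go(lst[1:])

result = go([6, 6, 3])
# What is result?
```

Product over [6, 6, 3] = 6 * 6 * 3 = 108

Answer: 108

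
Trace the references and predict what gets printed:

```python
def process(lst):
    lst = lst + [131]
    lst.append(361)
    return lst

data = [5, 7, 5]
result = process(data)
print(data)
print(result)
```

Key concept: rebinding parameter vs mutation.
Step by step:
`data = [5, 7, 5]` → data = [5, 7, 5]
`result = process(data)` → result = [5, 7, 5, 131, 361]
`print(data)` → prints [5, 7, 5]
`print(result)` → prints [5, 7, 5, 131, 361]

Answer:
[5, 7, 5]
[5, 7, 5, 131, 361]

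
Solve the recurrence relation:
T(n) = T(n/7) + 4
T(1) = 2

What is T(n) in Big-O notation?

Each step divides n by 7 and adds 4. After log_7(n) steps we reach T(1)=2. So T(n) = 4·log_7(n) + 2 = O(log n).

Answer: O(log n)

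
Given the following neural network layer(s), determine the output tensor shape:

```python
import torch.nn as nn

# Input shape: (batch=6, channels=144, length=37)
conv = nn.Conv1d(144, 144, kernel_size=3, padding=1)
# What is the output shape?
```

Input: (6, 144, 37) -> Output: (6, 144, 37)

Answer: (6, 144, 37)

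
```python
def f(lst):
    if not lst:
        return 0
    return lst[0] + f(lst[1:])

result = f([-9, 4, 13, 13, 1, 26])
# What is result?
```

(-9) + 4 + 13 + 13 + 1 + 26 + 0 = 48

Answer: 48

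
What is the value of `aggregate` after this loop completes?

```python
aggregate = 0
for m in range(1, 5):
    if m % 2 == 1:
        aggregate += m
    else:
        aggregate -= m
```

Add odd, subtract even
`aggregate` takes the values: 0 → 1 → -1 → 2 → -2

Answer: -2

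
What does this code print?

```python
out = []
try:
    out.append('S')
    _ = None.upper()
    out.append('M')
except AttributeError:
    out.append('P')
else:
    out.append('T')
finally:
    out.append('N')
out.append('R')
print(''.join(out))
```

Execution trace: 'S' (try body) → 'P' (except AttributeError) → 'N' (finally) → 'R' (after the try/except). Output: SPNR

Answer: SPNR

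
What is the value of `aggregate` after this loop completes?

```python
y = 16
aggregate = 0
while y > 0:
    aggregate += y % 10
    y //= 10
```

Sum digits of 16
`aggregate` takes the values: 0 → 6 → 7

Answer: 7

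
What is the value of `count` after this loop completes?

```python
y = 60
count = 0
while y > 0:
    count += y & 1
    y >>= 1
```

Count set bits in 60 (binary: 0b111100)
`count` takes the values: 0 → 1 → 2 → 3 → 4

Answer: 4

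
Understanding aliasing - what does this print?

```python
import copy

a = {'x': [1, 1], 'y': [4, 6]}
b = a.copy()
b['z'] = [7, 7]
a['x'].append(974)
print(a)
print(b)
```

Key concept: shallow copy of dict with mutable values.
Step by step:
`a = {'x': [1, 1], 'y': [4, 6]}` → a = {'x': [1, 1], 'y': [4, 6]}
`b = a.copy()` → b = {'x': [1, 1], 'y': [4, 6]}
`b['z'] = [7, 7]` → b = {'x': [1, 1], 'y': [4, 6], 'z': [7, 7]}
`a['x'].append(974)` → a = {'x': [1, 1, 974], 'y': [4, 6]}; b = {'x': [1, 1, 974], 'y': [4, 6], 'z': [7, 7]}
`print(a)` → prints {'x': [1, 1, 974], 'y': [4, 6]}
`print(b)` → prints {'x': [1, 1, 974], 'y': [4, 6], 'z': [7, 7]}

Answer:
{'x': [1, 1, 974], 'y': [4, 6]}
{'x': [1, 1, 974], 'y': [4, 6], 'z': [7, 7]}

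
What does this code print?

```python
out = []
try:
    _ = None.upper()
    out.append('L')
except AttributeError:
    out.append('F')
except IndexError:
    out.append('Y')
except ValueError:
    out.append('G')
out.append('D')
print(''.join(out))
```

Execution trace: 'F' (except AttributeError) → 'D' (after the try/except). Output: FD

Answer: FD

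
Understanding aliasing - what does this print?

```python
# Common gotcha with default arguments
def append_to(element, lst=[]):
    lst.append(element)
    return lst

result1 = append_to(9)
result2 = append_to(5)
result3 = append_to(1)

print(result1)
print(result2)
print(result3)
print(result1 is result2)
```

Key concept: mutable default argument gotcha.
Step by step:
`result1 = append_to(9)` → result1 = [9]
`result2 = append_to(5)` → result1 = [9, 5] (same object as result2); result2 = [9, 5] (same object as result1)
`result3 = append_to(1)` → result1 = [9, 5, 1] (same object as result2, result3); result2 = [9, 5, 1] (same object as result1, result3); result3 = [9, 5, 1] (same object as result1, result2)
`print(result1)` → prints [9, 5, 1]
`print(result2)` → prints [9, 5, 1]
`print(result3)` → prints [9, 5, 1]
`print(result1 is result2)` → prints True

Answer:
[9, 5, 1]
[9, 5, 1]
[9, 5, 1]
True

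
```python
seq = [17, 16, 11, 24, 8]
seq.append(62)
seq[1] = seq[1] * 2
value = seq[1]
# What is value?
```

Trace:
`seq = [17, 16, 11, 24, 8]` → seq = [17, 16, 11, 24, 8]
`seq.append(62)` → seq = [17, 16, 11, 24, 8, 62]
`seq[1] = seq[1] * 2` → seq = [17, 32, 11, 24, 8, 62]
`value = seq[1]` → value = 32
So value = 32

Answer: 32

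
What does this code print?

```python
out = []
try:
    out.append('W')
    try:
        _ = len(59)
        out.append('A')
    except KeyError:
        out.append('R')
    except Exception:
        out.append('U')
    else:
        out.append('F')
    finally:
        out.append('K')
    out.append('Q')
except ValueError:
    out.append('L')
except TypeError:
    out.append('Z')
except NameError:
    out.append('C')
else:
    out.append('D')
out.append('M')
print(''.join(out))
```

Execution trace: 'W' (try body) → 'U' (inner except Exception) → 'K' (inner finally) → 'Q' (try body, no exception) → 'D' (else) → 'M' (after the try/except). Output: WUKQDM

Answer: WUKQDM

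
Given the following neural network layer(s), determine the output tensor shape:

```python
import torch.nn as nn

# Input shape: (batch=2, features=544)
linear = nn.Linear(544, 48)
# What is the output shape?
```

Input: (2, 544) -> Output: (2, 48)

Answer: (2, 48)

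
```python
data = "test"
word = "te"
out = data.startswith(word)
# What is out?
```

Trace:
`data = "test"` → data = 'test'
`word = "te"` → word = 'te'
`out = data.startswith(word)` → out = True
So out = True

Answer: True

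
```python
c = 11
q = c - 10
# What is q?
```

Trace:
`c = 11` → c = 11
`q = c - 10` → q = 1
So q = 1

Answer: 1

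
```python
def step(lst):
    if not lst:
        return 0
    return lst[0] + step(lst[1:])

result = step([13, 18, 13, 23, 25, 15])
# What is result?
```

13 + 18 + 13 + 23 + 25 + 15 + 0 = 107

Answer: 107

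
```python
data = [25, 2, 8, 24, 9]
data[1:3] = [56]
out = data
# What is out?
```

Trace:
`data = [25, 2, 8, 24, 9]` → data = [25, 2, 8, 24, 9]
`data[1:3] = [56]` → data = [25, 56, 24, 9]
`out = data` → out = [25, 56, 24, 9]
So out = [25, 56, 24, 9]

Answer: [25, 56, 24, 9]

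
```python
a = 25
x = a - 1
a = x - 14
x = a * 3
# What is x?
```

Trace:
`a = 25` → a = 25
`x = a - 1` → x = 24
`a = x - 14` → a = 10
`x = a * 3` → x = 30
So x = 30

Answer: 30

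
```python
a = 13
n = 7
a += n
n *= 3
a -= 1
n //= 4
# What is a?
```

Trace:
`a = 13` → a = 13
`n = 7` → n = 7
`a += n` → a = 20
`n *= 3` → n = 21
`a -= 1` → a = 19
`n //= 4` → n = 5
So a = 19

Answer: 19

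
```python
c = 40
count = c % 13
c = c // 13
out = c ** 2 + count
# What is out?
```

Trace:
`c = 40` → c = 40
`count = c % 13` → count = 1
`c = c // 13` → c = 3
`out = c ** 2 + count` → out = 10
So out = 10

Answer: 10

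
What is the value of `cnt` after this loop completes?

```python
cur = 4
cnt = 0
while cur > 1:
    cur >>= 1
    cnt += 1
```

Count right shifts until 1
`cnt` takes the values: 0 → 1 → 2

Answer: 2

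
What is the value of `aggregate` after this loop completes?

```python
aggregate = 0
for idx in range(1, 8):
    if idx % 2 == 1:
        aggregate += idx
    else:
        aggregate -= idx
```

Add odd, subtract even
`aggregate` takes the values: 0 → 1 → -1 → 2 → -2 → 3 → -3 → 4

Answer: 4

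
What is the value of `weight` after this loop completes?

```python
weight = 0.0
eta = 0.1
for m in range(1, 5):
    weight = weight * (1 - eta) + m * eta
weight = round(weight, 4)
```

Moving average with lr=0.1
`weight` takes the values: 0.0 → 0.1 → 0.29 → 0.561 → 0.9049

Answer: 0.9049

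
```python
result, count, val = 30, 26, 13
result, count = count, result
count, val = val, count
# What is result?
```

Trace:
`result, count, val = 30, 26, 13` → result = 30; count = 26; val = 13
`result, count = count, result` → result = 26; count = 30
`count, val = val, count` → count = 13; val = 30
So result = 26

Answer: 26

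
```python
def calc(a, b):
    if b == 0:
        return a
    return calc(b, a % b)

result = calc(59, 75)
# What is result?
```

calc(59, 75) -> calc(75, 59) -> calc(59, 16) -> calc(16, 11) -> calc(11, 5) -> calc(5, 1) -> calc(1, 0) -> 1

Answer: 1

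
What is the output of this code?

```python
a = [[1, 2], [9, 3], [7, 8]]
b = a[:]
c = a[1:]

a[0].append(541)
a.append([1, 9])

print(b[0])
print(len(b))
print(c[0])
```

Key concept: slice with nested mutation.
Step by step:
`a = [[1, 2], [9, 3], [7, 8]]` → a = [[1, 2], [9, 3], [7, 8]]
`b = a[:]` → b = [[1, 2], [9, 3], [7, 8]]
`c = a[1:]` → c = [[9, 3], [7, 8]]
`a[0].append(541)` → a = [[1, 2, 541], [9, 3], [7, 8]]; b = [[1, 2, 541], [9, 3], [7, 8]]
`a.append([1, 9])` → a = [[1, 2, 541], [9, 3], [7, 8], [1, 9]]
`print(b[0])` → prints [1, 2, 541]
`print(len(b))` → prints 3
`print(c[0])` → prints [9, 3]

Answer:
[1, 2, 541]
3
[9, 3]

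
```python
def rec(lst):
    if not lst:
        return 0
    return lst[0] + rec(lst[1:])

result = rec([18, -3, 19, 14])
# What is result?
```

18 + (-3) + 19 + 14 + 0 = 48

Answer: 48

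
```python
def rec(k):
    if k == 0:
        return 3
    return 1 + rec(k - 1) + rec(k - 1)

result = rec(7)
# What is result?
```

rec(k) = 1 + 2·rec(k-1), rec(0)=3. Closed form: (3+1)·2^7 - 1 = 511.

Answer: 511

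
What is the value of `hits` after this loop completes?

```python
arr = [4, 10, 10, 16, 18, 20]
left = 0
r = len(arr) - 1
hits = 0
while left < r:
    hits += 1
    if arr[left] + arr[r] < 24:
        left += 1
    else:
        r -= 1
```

Steps to find pair summing to 24
`hits` takes the values: 0 → 1 → 2 → 3 → 4 → 5

Answer: 5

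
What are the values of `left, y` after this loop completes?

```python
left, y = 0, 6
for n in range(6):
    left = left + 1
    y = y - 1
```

left goes 0→6, y goes 6→0
`left, y` takes the values: (0, 6) → (1, 6) → (1, 5) → (2, 5) → (2, 4) → (3, 4) → (3, 3) → (4, 3) → (4, 2) → (5, 2) → (5, 1) → (6, 1) → (6, 0)

Answer: 6, 0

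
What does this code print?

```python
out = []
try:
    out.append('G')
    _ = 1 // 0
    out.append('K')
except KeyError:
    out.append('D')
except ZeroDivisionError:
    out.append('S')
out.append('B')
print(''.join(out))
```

Execution trace: 'G' (try body) → 'S' (except ZeroDivisionError) → 'B' (after the try/except). Output: GSB

Answer: GSB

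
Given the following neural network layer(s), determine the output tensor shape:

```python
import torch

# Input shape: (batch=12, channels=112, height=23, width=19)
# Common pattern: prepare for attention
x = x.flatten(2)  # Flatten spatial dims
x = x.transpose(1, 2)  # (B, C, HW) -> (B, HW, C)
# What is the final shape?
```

Input: (12, 112, 23, 19) -> after flatten(2): (12, 112, 437) -> Output: (12, 437, 112)

Answer: (12, 437, 112)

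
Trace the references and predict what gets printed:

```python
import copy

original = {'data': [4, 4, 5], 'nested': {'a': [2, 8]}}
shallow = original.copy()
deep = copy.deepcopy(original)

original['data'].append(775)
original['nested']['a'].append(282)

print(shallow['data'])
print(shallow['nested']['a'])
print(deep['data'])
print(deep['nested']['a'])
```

Key concept: comparing shallow vs deep copy.
Step by step:
`original = {'data': [4, 4, 5], 'nested': {'a': [2, 8]}}` → original = {'data': [4, 4, 5], 'nested': {'a': [2, 8]}}
`shallow = original.copy()` → shallow = {'data': [4, 4, 5], 'nested': {'a': [2, 8]}}
`deep = copy.deepcopy(original)` → deep = {'data': [4, 4, 5], 'nested': {'a': [2, 8]}}
`original['data'].append(775)` → original = {'data': [4, 4, 5, 775], 'nested': {'a': [2, 8]}}; shallow = {'data': [4, 4, 5, 775], 'nested': {'a': [2, 8]}}
`original['nested']['a'].append(282)` → original = {'data': [4, 4, 5, 775], 'nested': {'a': [2, 8, 282]}}; shallow = {'data': [4, 4, 5, 775], 'nested': {'a': [2, 8, 282]}}
`print(shallow['data'])` → prints [4, 4, 5, 775]
`print(shallow['nested']['a'])` → prints [2, 8, 282]
`print(deep['data'])` → prints [4, 4, 5]
`print(deep['nested']['a'])` → prints [2, 8]

Answer:
[4, 4, 5, 775]
[2, 8, 282]
[4, 4, 5]
[2, 8]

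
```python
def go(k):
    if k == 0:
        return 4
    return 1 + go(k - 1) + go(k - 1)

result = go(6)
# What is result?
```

go(k) = 1 + 2·go(k-1), go(0)=4. Closed form: (4+1)·2^6 - 1 = 319.

Answer: 319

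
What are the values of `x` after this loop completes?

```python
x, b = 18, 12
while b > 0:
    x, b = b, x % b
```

GCD of 18 and 12
`x` takes the values: 18 → 12 → 6

Answer: 6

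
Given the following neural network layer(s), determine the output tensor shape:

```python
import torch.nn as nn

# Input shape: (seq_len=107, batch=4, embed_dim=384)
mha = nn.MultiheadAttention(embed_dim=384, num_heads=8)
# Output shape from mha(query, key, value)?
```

Input: (107, 4, 384) -> Output: (107, 4, 384)

Answer: (107, 4, 384)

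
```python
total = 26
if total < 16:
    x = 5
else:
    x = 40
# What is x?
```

Trace:
`total = 26` → total = 26
`if total < 16: ...` → total < 16 is False, take else branch → x = 40
So x = 40

Answer: 40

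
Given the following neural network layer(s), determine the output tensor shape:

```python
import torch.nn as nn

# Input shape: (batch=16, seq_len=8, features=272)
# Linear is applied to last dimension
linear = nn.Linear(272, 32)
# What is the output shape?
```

Input: (16, 8, 272) -> Output: (16, 8, 32)

Answer: (16, 8, 32)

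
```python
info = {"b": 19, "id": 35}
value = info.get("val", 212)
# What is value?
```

Trace:
`info = {"b": 19, "id": 35}` → info = {'b': 19, 'id': 35}
`value = info.get("val", 212)` → value = 212
So value = 212

Answer: 212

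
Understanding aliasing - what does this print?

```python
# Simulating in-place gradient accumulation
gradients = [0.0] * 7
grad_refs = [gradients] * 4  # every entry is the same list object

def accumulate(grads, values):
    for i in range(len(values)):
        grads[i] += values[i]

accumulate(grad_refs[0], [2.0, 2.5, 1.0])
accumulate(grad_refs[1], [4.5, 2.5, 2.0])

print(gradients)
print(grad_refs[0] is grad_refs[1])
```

Key concept: gradient accumulation aliasing.
Step by step:
`gradients = [0.0] * 7` → gradients = [0.0, 0.0, 0.0, 0.0, 0.0, 0.0, 0.0]
`grad_refs = [gradients] * 4` → grad_refs = [[0.0, 0.0, 0.0, 0.0, 0.0, 0.0, 0.0], [0.0, 0.0, 0.0, 0.0, 0.0, 0.0, 0.0], [0.0, 0.0, 0.0, 0.0, 0.0, 0.0, 0.0], [0.0, 0.0, 0.0, 0.0, 0.0, 0.0, 0.0]]
`accumulate(grad_refs[0], [2.0, 2.5, 1.0])` → gradients = [2.0, 2.5, 1.0, 0.0, 0.0, 0.0, 0.0]; grad_refs = [[2.0, 2.5, 1.0, 0.0, 0.0, 0.0, 0.0], [2.0, 2.5, 1.0, 0.0, 0.0, 0.0, 0.0], [2.0, 2.5, 1.0, 0.0, 0.0, 0.0, 0.0], [2.0, 2.5, 1.0, 0.0, 0.0, 0.0, 0.0]]
`accumulate(grad_refs[1], [4.5, 2.5, 2.0])` → gradients = [6.5, 5.0, 3.0, 0.0, 0.0, 0.0, 0.0]; grad_refs = [[6.5, 5.0, 3.0, 0.0, 0.0, 0.0, 0.0], [6.5, 5.0, 3.0, 0.0, 0.0, 0.0, 0.0], [6.5, 5.0, 3.0, 0.0, 0.0, 0.0, 0.0], [6.5, 5.0, 3.0, 0.0, 0.0, 0.0, 0.0]]
`print(gradients)` → prints [6.5, 5.0, 3.0, 0.0, 0.0, 0.0, 0.0]
`print(grad_refs[0] is grad_refs[1])` → prints True

Answer:
[6.5, 5.0, 3.0, 0.0, 0.0, 0.0, 0.0]
True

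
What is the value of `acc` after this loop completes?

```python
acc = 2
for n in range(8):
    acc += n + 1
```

Start at 2, add 1 to 8 = 38
`acc` takes the values: 2 → 3 → 5 → 8 → 12 → 17 → 23 → 30 → 38

Answer: 38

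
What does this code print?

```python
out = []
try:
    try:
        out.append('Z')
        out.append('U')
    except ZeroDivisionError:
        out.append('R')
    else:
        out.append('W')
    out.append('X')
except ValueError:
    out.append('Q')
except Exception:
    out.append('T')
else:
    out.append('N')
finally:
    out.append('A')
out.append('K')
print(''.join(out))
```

Execution trace: 'Z' (inner try body) → 'U' (inner try body, no exception) → 'W' (inner else) → 'X' (try body, no exception) → 'N' (else) → 'A' (finally) → 'K' (after the try/except). Output: ZUWXNAK

Answer: ZUWXNAK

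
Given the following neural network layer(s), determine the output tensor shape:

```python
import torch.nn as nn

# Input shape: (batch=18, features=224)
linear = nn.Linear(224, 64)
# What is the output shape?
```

Input: (18, 224) -> Output: (18, 64)

Answer: (18, 64)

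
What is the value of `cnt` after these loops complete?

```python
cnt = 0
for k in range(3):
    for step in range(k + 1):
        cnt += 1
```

Triangle: 1 + 2 + ... + 3
`cnt` takes the values: 0 → 1 → 2 → 3 → 4 → 5 → 6

Answer: 6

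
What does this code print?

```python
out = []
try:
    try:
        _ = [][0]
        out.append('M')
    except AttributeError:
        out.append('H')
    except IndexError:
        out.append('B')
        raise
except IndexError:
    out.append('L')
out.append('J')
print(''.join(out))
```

Execution trace: 'B' (inner except IndexError) → 'L' (outer except IndexError) → 'J' (after the try/except). Output: BLJ

Answer: BLJ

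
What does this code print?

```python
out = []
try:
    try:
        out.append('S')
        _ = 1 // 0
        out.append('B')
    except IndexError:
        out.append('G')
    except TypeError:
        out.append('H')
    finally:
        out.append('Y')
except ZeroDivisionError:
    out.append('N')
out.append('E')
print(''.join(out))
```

Execution trace: 'S' (try body) → 'Y' (finally) → 'N' (outer except ZeroDivisionError) → 'E' (after the try/except). Output: SYNE

Answer: SYNE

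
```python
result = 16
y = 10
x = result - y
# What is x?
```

Trace:
`result = 16` → result = 16
`y = 10` → y = 10
`x = result - y` → x = 6
So x = 6

Answer: 6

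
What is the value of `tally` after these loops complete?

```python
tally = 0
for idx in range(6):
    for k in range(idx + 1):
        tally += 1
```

Triangle: 1 + 2 + ... + 6
`tally` takes the values: 0 → 1 → 2 → 3 → 4 → 5 → 6 → 7 → 8 → 9 → 10 → 11 → 12 → 13 → 14 → 15 → 16 → 17 → 18 → 19 → 20 → 21

Answer: 21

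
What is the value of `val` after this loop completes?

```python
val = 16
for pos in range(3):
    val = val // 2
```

Halve 3 times: 16 // 2^3 = 2
`val` takes the values: 16 → 8 → 4 → 2

Answer: 2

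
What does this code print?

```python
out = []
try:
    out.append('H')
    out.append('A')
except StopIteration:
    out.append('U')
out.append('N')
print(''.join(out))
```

Execution trace: 'H' (try body) → 'A' (try body, no exception) → 'N' (after the try/except). Output: HAN

Answer: HAN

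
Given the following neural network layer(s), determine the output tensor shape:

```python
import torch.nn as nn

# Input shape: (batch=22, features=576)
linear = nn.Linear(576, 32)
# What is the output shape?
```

Input: (22, 576) -> Output: (22, 32)

Answer: (22, 32)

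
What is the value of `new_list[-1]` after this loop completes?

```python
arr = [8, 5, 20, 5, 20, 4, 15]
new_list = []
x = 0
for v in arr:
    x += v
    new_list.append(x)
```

Cumulative sum ends at 77
`new_list` takes the values: [] → [8] → [8, 13] → [8, 13, 33] → [8, 13, 33, 38] → [8, 13, 33, 38, 58] → [8, 13, 33, 38, 58, 62] → [8, 13, 33, 38, 58, 62, 77]
So `new_list[-1]` = 77

Answer: 77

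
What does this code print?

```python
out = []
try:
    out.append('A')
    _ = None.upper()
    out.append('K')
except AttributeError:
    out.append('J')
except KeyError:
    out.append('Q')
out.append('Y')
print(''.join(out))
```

Execution trace: 'A' (try body) → 'J' (except AttributeError) → 'Y' (after the try/except). Output: AJY

Answer: AJY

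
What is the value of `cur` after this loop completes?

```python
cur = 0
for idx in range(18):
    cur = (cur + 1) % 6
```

Increment mod 6, 18 times = 0
`cur` takes the values: 0 → 1 → 2 → 3 → 4 → 5 → 0 → 1 → 2 → 3 → 4 → 5 → 0 → 1 → 2 → 3 → 4 → 5 → 0

Answer: 0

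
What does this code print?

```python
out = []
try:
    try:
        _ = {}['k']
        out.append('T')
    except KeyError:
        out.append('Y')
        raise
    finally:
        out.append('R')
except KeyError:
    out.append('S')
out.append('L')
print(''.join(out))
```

Execution trace: 'Y' (inner except KeyError) → 'R' (inner finally) → 'S' (outer except KeyError) → 'L' (after the try/except). Output: YRSL

Answer: YRSL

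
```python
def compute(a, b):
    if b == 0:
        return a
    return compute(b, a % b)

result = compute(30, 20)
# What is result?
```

compute(30, 20) -> compute(20, 10) -> compute(10, 0) -> 10

Answer: 10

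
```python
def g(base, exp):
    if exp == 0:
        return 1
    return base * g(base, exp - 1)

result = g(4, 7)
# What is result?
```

g(4, 7) = 4 * 4 * 4 * 4 * 4 * 4 * 4 = 16384

Answer: 16384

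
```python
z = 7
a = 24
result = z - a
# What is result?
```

Trace:
`z = 7` → z = 7
`a = 24` → a = 24
`result = z - a` → result = -17
So result = -17

Answer: -17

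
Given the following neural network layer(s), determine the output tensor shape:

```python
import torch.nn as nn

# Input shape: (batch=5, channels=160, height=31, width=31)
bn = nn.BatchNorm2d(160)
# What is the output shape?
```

Input: (5, 160, 31, 31) -> Output: (5, 160, 31, 31)

Answer: (5, 160, 31, 31)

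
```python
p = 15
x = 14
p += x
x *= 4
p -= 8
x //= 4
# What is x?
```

Trace:
`p = 15` → p = 15
`x = 14` → x = 14
`p += x` → p = 29
`x *= 4` → x = 56
`p -= 8` → p = 21
`x //= 4` → x = 14
So x = 14

Answer: 14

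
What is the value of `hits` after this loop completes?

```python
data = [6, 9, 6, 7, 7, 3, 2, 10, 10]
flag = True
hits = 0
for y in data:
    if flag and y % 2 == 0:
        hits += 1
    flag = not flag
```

Count even values at even positions
`hits` takes the values: 0 → 1 → 2 → 3 → 4

Answer: 4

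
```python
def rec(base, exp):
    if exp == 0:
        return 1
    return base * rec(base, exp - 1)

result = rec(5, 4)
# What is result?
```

rec(5, 4) = 5 * 5 * 5 * 5 = 625

Answer: 625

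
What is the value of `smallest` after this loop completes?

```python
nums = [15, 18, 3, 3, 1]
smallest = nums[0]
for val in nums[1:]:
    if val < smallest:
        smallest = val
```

Minimum of [15, 18, 3, 3, 1]
`smallest` takes the values: 15 → 3 → 1

Answer: 1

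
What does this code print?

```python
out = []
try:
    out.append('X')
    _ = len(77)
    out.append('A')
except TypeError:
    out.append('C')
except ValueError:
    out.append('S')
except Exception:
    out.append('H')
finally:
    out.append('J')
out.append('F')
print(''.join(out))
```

Execution trace: 'X' (try body) → 'C' (except TypeError) → 'J' (finally) → 'F' (after the try/except). Output: XCJF

Answer: XCJF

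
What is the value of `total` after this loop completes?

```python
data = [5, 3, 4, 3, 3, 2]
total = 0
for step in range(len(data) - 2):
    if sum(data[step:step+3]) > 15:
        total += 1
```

Count windows with sum > 15
`total` takes the values: 0

Answer: 0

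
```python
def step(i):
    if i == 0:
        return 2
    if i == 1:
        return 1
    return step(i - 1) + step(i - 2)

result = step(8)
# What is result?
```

Build up from base cases: step(0)=2, step(1)=1, step(2)=3, step(3)=4, step(4)=7, step(5)=11, step(6)=18, ..., step(8)=47

Answer: 47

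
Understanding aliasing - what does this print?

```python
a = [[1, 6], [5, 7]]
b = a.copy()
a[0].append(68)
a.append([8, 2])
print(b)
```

Key concept: shallow copy with nested lists.
Step by step:
`a = [[1, 6], [5, 7]]` → a = [[1, 6], [5, 7]]
`b = a.copy()` → b = [[1, 6], [5, 7]]
`a[0].append(68)` → a = [[1, 6, 68], [5, 7]]; b = [[1, 6, 68], [5, 7]]
`a.append([8, 2])` → a = [[1, 6, 68], [5, 7], [8, 2]]
`print(b)` → prints [[1, 6, 68], [5, 7]]

Answer: [[1, 6, 68], [5, 7]]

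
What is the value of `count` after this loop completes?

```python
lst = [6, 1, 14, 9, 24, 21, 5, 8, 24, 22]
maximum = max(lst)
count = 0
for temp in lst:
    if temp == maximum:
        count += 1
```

Count of max value 24 in [6, 1, 14, 9, 24, 21, 5, 8, 24, 22]
`count` takes the values: 0 → 1 → 2

Answer: 2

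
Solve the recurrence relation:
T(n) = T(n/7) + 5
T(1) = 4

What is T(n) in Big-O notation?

Each step divides n by 7 and adds 5. After log_7(n) steps we reach T(1)=4. So T(n) = 5·log_7(n) + 4 = O(log n).

Answer: O(log n)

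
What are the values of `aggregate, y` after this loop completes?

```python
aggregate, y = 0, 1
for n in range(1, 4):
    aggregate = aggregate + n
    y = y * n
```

Sum and factorial of 1 to 3
`aggregate, y` takes the values: (0, 1) → (1, 1) → (3, 1) → (3, 2) → (6, 2) → (6, 6)

Answer: 6, 6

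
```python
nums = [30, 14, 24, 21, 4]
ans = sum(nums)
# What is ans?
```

Trace:
`nums = [30, 14, 24, 21, 4]` → nums = [30, 14, 24, 21, 4]
`ans = sum(nums)` → ans = 93
So ans = 93

Answer: 93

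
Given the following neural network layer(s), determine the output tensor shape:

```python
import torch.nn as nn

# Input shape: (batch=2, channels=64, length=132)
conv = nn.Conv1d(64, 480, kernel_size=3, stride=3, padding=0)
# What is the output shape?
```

Input: (2, 64, 132) -> Output: (2, 480, 44)

Answer: (2, 480, 44)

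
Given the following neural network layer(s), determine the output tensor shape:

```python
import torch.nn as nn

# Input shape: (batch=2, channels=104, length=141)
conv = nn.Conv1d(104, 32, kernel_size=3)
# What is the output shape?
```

Input: (2, 104, 141) -> Output: (2, 32, 139)

Answer: (2, 32, 139)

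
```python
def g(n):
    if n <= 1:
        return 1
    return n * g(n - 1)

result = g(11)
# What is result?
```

g(11) = 11 * 10 * 9 * 8 * 7 * 6 * 5 * 4 * 3 * 2 * 1 = 39916800

Answer: 39916800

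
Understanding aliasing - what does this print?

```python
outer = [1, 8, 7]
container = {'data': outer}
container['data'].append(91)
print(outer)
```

Key concept: dict holds reference to list.
Step by step:
`outer = [1, 8, 7]` → outer = [1, 8, 7]
`container = {'data': outer}` → container = {'data': [1, 8, 7]}
`container['data'].append(91)` → outer = [1, 8, 7, 91]; container = {'data': [1, 8, 7, 91]}
`print(outer)` → prints [1, 8, 7, 91]

Answer: [1, 8, 7, 91]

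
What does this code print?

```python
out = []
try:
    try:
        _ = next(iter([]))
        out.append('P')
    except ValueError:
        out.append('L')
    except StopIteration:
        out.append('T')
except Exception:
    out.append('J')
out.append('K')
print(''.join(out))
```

Execution trace: 'T' (inner except StopIteration) → 'K' (after the try/except). Output: TK

Answer: TK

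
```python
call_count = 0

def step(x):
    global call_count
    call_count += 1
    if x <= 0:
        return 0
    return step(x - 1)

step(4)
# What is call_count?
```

Linear recursion stepping by 1: 5 calls from x=4 down to ≤0.

Answer: 5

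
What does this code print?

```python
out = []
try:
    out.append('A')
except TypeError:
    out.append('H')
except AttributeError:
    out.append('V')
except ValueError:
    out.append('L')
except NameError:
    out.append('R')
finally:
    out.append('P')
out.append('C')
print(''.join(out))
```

Execution trace: 'A' (try body, no exception) → 'P' (finally) → 'C' (after the try/except). Output: APC

Answer: APC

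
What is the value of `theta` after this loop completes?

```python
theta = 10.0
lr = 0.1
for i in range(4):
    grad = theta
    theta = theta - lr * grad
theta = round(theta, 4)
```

Gradient descent: w = 10.0 * (1 - 0.1)^4
`theta` takes the values: 10.0 → 9.0 → 8.1 → 7.29 → 6.561

Answer: 6.561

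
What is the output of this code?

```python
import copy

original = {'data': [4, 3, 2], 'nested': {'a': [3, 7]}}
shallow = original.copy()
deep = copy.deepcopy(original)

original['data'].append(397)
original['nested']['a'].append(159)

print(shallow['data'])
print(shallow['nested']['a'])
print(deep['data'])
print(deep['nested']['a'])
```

Key concept: comparing shallow vs deep copy.
Step by step:
`original = {'data': [4, 3, 2], 'nested': {'a': [3, 7]}}` → original = {'data': [4, 3, 2], 'nested': {'a': [3, 7]}}
`shallow = original.copy()` → shallow = {'data': [4, 3, 2], 'nested': {'a': [3, 7]}}
`deep = copy.deepcopy(original)` → deep = {'data': [4, 3, 2], 'nested': {'a': [3, 7]}}
`original['data'].append(397)` → original = {'data': [4, 3, 2, 397], 'nested': {'a': [3, 7]}}; shallow = {'data': [4, 3, 2, 397], 'nested': {'a': [3, 7]}}
`original['nested']['a'].append(159)` → original = {'data': [4, 3, 2, 397], 'nested': {'a': [3, 7, 159]}}; shallow = {'data': [4, 3, 2, 397], 'nested': {'a': [3, 7, 159]}}
`print(shallow['data'])` → prints [4, 3, 2, 397]
`print(shallow['nested']['a'])` → prints [3, 7, 159]
`print(deep['data'])` → prints [4, 3, 2]
`print(deep['nested']['a'])` → prints [3, 7]

Answer:
[4, 3, 2, 397]
[3, 7, 159]
[4, 3, 2]
[3, 7]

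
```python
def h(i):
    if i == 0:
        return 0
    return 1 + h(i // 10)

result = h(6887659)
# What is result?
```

Count of digits of 6887659: 7

Answer: 7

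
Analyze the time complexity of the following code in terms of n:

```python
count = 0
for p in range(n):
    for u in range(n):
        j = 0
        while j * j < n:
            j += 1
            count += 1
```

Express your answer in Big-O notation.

Each loop level contributes: n × n × √n. Multiplying the contributions gives O(n^2√n).

Answer: O(n^2√n)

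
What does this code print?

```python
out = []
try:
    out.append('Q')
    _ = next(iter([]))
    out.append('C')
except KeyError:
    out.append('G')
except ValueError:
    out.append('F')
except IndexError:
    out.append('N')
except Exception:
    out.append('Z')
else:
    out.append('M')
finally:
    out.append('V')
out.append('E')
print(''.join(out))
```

Execution trace: 'Q' (try body) → 'Z' (except Exception) → 'V' (finally) → 'E' (after the try/except). Output: QZVE

Answer: QZVE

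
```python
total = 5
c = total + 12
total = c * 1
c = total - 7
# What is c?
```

Trace:
`total = 5` → total = 5
`c = total + 12` → c = 17
`total = c * 1` → total = 17
`c = total - 7` → c = 10
So c = 10

Answer: 10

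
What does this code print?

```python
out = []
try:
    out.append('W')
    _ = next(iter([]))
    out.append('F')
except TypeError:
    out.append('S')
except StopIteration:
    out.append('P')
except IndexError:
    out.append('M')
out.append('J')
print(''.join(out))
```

Execution trace: 'W' (try body) → 'P' (except StopIteration) → 'J' (after the try/except). Output: WPJ

Answer: WPJ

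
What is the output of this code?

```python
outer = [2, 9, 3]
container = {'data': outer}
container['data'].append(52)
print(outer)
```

Key concept: dict holds reference to list.
Step by step:
`outer = [2, 9, 3]` → outer = [2, 9, 3]
`container = {'data': outer}` → container = {'data': [2, 9, 3]}
`container['data'].append(52)` → outer = [2, 9, 3, 52]; container = {'data': [2, 9, 3, 52]}
`print(outer)` → prints [2, 9, 3, 52]

Answer: [2, 9, 3, 52]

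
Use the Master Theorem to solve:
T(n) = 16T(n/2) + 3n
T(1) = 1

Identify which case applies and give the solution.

a=16, b=2, f(n)=3n. log_2(16) = 4. Since c=1 < 4, Case 1 applies: T(n) = Θ(n^log_b(a)) = O(n^4).

Answer: O(n^4) - Case 1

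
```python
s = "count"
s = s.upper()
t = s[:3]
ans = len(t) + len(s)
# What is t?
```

Trace:
`s = "count"` → s = 'count'
`s = s.upper()` → s = 'COUNT'
`t = s[:3]` → t = 'COU'
`ans = len(t) + len(s)` → ans = 8
So t = 'COU'

Answer: 'COU'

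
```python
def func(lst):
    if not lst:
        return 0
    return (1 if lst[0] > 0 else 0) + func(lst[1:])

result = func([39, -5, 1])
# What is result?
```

Count of positive elements in [39, -5, 1] = 2

Answer: 2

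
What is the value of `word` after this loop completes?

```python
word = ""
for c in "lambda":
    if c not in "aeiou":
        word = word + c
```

Remove vowels from 'lambda'
`word` takes the values: "" → "l" → "lm" → "lmb" → "lmbd"

Answer: "lmbd"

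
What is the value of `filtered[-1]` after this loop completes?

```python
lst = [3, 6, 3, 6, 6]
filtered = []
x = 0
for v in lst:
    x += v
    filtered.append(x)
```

Cumulative sum ends at 24
`filtered` takes the values: [] → [3] → [3, 9] → [3, 9, 12] → [3, 9, 12, 18] → [3, 9, 12, 18, 24]
So `filtered[-1]` = 24

Answer: 24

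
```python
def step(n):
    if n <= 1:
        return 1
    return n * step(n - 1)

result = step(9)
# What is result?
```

step(9) = 9 * 8 * 7 * 6 * 5 * 4 * 3 * 2 * 1 = 362880

Answer: 362880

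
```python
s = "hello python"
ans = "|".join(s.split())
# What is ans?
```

Trace:
`s = "hello python"` → s = 'hello python'
`ans = "|".join(s.split())` → ans = 'hello|python'
So ans = 'hello|python'

Answer: 'hello|python'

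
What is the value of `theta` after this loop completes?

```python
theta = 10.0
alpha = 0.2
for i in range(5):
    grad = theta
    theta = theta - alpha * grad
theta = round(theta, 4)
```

Gradient descent: w = 10.0 * (1 - 0.2)^5
`theta` takes the values: 10.0 → 8.0 → 6.4 → 5.12 → 4.096 → 3.2768

Answer: 3.2768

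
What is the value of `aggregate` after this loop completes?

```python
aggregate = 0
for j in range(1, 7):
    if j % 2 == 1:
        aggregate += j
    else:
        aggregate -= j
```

Add odd, subtract even
`aggregate` takes the values: 0 → 1 → -1 → 2 → -2 → 3 → -3

Answer: -3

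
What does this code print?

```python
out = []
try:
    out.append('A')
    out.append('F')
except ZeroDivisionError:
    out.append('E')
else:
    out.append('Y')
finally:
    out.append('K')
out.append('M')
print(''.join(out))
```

Execution trace: 'A' (try body) → 'F' (try body, no exception) → 'Y' (else) → 'K' (finally) → 'M' (after the try/except). Output: AFYKM

Answer: AFYKM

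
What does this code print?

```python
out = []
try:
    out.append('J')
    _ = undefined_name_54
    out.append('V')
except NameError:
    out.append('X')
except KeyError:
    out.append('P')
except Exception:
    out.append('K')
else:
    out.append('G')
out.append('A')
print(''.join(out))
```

Execution trace: 'J' (try body) → 'X' (except NameError) → 'A' (after the try/except). Output: JXA

Answer: JXA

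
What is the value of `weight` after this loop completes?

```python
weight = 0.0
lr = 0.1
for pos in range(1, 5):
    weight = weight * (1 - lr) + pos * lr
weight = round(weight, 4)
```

Moving average with lr=0.1
`weight` takes the values: 0.0 → 0.1 → 0.29 → 0.561 → 0.9049

Answer: 0.9049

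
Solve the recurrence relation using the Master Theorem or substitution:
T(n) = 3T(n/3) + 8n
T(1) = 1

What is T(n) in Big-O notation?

By Master Theorem: a=3, b=3, f(n)=8n. Since log_3(3) = 1 and f(n) = Θ(n^1), Case 2 applies. T(n) = O(n log n).

Answer: O(n log n)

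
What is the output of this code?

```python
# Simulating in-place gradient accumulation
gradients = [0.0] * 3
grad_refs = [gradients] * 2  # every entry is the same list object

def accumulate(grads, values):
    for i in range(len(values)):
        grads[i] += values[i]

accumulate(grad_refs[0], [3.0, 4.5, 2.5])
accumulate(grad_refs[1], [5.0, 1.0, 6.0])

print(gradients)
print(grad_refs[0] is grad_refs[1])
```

Key concept: gradient accumulation aliasing.
Step by step:
`gradients = [0.0] * 3` → gradients = [0.0, 0.0, 0.0]
`grad_refs = [gradients] * 2` → grad_refs = [[0.0, 0.0, 0.0], [0.0, 0.0, 0.0]]
`accumulate(grad_refs[0], [3.0, 4.5, 2.5])` → gradients = [3.0, 4.5, 2.5]; grad_refs = [[3.0, 4.5, 2.5], [3.0, 4.5, 2.5]]
`accumulate(grad_refs[1], [5.0, 1.0, 6.0])` → gradients = [8.0, 5.5, 8.5]; grad_refs = [[8.0, 5.5, 8.5], [8.0, 5.5, 8.5]]
`print(gradients)` → prints [8.0, 5.5, 8.5]
`print(grad_refs[0] is grad_refs[1])` → prints True

Answer:
[8.0, 5.5, 8.5]
True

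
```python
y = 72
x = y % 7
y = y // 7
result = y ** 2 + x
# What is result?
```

Trace:
`y = 72` → y = 72
`x = y % 7` → x = 2
`y = y // 7` → y = 10
`result = y ** 2 + x` → result = 102
So result = 102

Answer: 102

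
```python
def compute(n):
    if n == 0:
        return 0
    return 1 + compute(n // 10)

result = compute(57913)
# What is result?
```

Count of digits of 57913: 5

Answer: 5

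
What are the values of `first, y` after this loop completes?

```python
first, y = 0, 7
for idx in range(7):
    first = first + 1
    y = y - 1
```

first goes 0→7, y goes 7→0
`first, y` takes the values: (0, 7) → (1, 7) → (1, 6) → (2, 6) → (2, 5) → (3, 5) → (3, 4) → (4, 4) → (4, 3) → (5, 3) → (5, 2) → (6, 2) → (6, 1) → (7, 1) → (7, 0)

Answer: 7, 0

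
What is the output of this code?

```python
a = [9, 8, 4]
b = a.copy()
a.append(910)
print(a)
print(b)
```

Key concept: list.copy() creates independent copy.
Step by step:
`a = [9, 8, 4]` → a = [9, 8, 4]
`b = a.copy()` → b = [9, 8, 4]
`a.append(910)` → a = [9, 8, 4, 910]
`print(a)` → prints [9, 8, 4, 910]
`print(b)` → prints [9, 8, 4]

Answer:
[9, 8, 4, 910]
[9, 8, 4]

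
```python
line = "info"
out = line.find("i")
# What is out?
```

Trace:
`line = "info"` → line = 'info'
`out = line.find("i")` → out = 0
So out = 0

Answer: 0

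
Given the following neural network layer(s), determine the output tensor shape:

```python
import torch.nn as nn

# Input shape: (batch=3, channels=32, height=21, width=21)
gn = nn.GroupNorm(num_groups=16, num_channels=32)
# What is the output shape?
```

Input: (3, 32, 21, 21) -> Output: (3, 32, 21, 21)

Answer: (3, 32, 21, 21)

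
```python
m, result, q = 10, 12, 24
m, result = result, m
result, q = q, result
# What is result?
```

Trace:
`m, result, q = 10, 12, 24` → m = 10; result = 12; q = 24
`m, result = result, m` → m = 12; result = 10
`result, q = q, result` → result = 24; q = 10
So result = 24

Answer: 24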